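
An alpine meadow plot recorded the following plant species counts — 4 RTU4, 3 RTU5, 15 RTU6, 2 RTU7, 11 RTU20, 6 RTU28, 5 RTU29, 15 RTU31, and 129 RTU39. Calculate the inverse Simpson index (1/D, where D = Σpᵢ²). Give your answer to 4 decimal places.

Total N = 4+3+15+2+11+6+5+15+129 = 190, so the proportions are 0.0210526, 0.0157895, 0.0789474, 0.0105263, 0.0578947, 0.0315789, 0.0263158, 0.0789474, 0.6789474 (working shown to 7 dp, full precision carried).
D = 0.0210526² + 0.0157895² + 0.0789474² + 0.0105263² + 0.0578947² + 0.0315789² + 0.0263158² + 0.0789474² + 0.6789474² = 0.0004432 + 0.0002493 + 0.0062327 + 0.0001108 + 0.0033518 + 0.0009972 + 0.0006925 + 0.0062327 + 0.4609695 = 0.4792798.
So 1/D = 2.086464, i.e. 2.0865 to 4 decimal places.

2.0865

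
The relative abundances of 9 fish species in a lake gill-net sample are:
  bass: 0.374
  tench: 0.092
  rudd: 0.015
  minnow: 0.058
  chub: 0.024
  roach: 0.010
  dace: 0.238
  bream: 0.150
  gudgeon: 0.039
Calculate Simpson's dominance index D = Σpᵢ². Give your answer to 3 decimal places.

0.233

D = 0.374² + 0.092² + 0.015² + 0.058² + 0.024² + 0.01² + 0.238² + 0.15² + 0.039² = 0.13988 + 0.00846 + 0.00022 + 0.00336 + 0.00058 + 0.00010 + 0.05664 + 0.02250 + 0.00152 = 0.23327 (working shown to 5 dp, full precision carried).
To 3 decimal places, D = 0.233.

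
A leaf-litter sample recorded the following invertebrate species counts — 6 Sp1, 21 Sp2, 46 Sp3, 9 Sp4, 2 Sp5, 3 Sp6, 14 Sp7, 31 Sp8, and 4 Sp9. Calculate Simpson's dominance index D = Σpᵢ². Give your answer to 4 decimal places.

Total N = 6+21+46+9+2+3+14+31+4 = 136, so the proportions are 0.044118, 0.154412, 0.338235, 0.066176, 0.014706, 0.022059, 0.102941, 0.227941, 0.029412 (working shown to 6 dp, full precision carried).
D = 0.044118² + 0.154412² + 0.338235² + 0.066176² + 0.014706² + 0.022059² + 0.102941² + 0.227941² + 0.029412² = 0.001946 + 0.023843 + 0.114403 + 0.004379 + 0.000216 + 0.000487 + 0.010597 + 0.051957 + 0.000865 = 0.208694.
To 4 decimal places, D = 0.2087.

0.2087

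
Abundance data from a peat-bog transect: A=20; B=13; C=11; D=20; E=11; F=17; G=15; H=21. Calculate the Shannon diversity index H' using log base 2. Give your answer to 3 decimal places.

2.958

Total N = 20+13+11+20+11+17+15+21 = 128, so the proportions are 0.15625, 0.10156, 0.08594, 0.15625, 0.08594, 0.13281, 0.11719, 0.16406 (working shown to 5 dp, full precision carried).
Each pᵢ log₂ pᵢ term: 0.15625×(-2.67807)=-0.41845, 0.10156×(-3.29956)=-0.33511, 0.08594×(-3.54057)=-0.30427, 0.15625×(-2.67807)=-0.41845, 0.08594×(-3.54057)=-0.30427, 0.13281×(-2.91254)=-0.38682, 0.11719×(-3.09311)=-0.36247, 0.16406×(-2.60768)=-0.42782.
Sum = -2.95766, so H' = 2.958.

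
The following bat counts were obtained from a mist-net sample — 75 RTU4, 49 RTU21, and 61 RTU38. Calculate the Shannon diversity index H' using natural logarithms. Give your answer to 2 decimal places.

1.08

Total N = 75+49+61 = 185, so the proportions are 0.4054, 0.2649, 0.3297 (working shown to 4 dp, full precision carried).
Each pᵢ ln pᵢ term: 0.4054×(-0.9029)=-0.3660, 0.2649×(-1.3285)=-0.3519, 0.3297×(-1.1095)=-0.3658.
Sum = -1.0837, so H' = 1.08.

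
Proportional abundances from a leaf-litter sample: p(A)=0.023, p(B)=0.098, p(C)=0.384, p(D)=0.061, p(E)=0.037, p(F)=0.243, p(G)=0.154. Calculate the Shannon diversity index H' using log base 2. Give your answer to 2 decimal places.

2.32

Each pᵢ log₂ pᵢ term (working shown to 4 dp, full precision carried): 0.023×(-5.4422)=-0.1252, 0.098×(-3.3511)=-0.3284, 0.384×(-1.3808)=-0.5302, 0.061×(-4.0350)=-0.2461, 0.037×(-4.7563)=-0.1760, 0.243×(-2.0410)=-0.4960, 0.154×(-2.6990)=-0.4156.
Sum = -2.3175, so H' = 2.32.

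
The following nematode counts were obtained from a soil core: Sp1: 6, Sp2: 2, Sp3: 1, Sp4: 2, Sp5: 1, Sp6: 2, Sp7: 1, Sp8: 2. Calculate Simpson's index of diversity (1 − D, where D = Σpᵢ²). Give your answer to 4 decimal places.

0.8097

Total N = 6+2+1+2+1+2+1+2 = 17, so the proportions are 0.352941, 0.117647, 0.058824, 0.117647, 0.058824, 0.117647, 0.058824, 0.117647 (working shown to 6 dp, full precision carried).
D = 0.352941² + 0.117647² + 0.058824² + 0.117647² + 0.058824² + 0.117647² + 0.058824² + 0.117647² = 0.124567 + 0.013841 + 0.003460 + 0.013841 + 0.003460 + 0.013841 + 0.003460 + 0.013841 = 0.190311.
So 1 − D = 0.809689, i.e. 0.8097 to 4 decimal places.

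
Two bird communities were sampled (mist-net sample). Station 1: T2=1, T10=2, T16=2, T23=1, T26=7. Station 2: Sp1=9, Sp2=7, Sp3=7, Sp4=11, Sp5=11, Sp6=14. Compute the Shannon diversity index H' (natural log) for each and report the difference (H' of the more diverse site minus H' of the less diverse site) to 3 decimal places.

Station 1: N=13, proportions 0.07692, 0.15385, 0.15385, 0.07692, 0.53846, giving H' = 1.30388 (working shown to 5 dp, full precision carried).
Station 2: N=59, proportions 0.15254, 0.11864, 0.11864, 0.18644, 0.18644, 0.23729, giving H' = 1.76028.
Difference = |1.30388 − 1.76028| = 0.45640, i.e. 0.456 to 3 decimal places.

0.456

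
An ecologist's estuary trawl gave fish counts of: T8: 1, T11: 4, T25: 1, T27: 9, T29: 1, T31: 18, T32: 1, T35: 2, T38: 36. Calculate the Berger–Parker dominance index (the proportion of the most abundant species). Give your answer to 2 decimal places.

0.49

Total N = 1+4+1+9+1+18+1+2+36 = 73, so the proportions are 0.0137, 0.0548, 0.0137, 0.1233, 0.0137, 0.2466, 0.0137, 0.0274, 0.4932 (working shown to 4 dp, full precision carried).
The largest proportion is 0.4932, i.e. d = 0.49 to 2 decimal places.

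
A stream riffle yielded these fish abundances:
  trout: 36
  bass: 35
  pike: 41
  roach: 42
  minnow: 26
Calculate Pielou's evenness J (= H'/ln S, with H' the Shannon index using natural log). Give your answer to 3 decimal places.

0.992

Total N = 36+35+41+42+26 = 180, so the proportions are 0.2, 0.19444, 0.22778, 0.23333, 0.14444 (working shown to 5 dp, full precision carried).
H' = −Σ pᵢ ln pᵢ = −((-0.32189) + (-0.31842) + (-0.33697) + (-0.33957) + (-0.27948)) = 1.59633.
With S = 5 species, ln S = 1.60944, so J = 1.59633/1.60944 = 0.99186, i.e. 0.992 to 3 decimal places.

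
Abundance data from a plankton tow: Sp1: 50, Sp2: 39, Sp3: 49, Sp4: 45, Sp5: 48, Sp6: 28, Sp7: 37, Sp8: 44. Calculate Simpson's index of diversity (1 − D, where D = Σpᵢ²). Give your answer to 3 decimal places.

0.872

Total N = 50+39+49+45+48+28+37+44 = 340, so the proportions are 0.14706, 0.11471, 0.14412, 0.13235, 0.14118, 0.08235, 0.10882, 0.12941 (working shown to 5 dp, full precision carried).
D = 0.14706² + 0.11471² + 0.14412² + 0.13235² + 0.14118² + 0.08235² + 0.10882² + 0.12941² = 0.02163 + 0.01316 + 0.02077 + 0.01752 + 0.01993 + 0.00678 + 0.01184 + 0.01675 = 0.12837.
So 1 − D = 0.87163, i.e. 0.872 to 3 decimal places.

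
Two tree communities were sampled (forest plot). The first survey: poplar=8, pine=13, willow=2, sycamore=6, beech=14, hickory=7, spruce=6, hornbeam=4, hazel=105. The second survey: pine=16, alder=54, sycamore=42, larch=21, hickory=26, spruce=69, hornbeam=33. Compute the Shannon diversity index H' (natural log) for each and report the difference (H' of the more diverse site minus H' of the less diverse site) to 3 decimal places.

0.474

The first survey: N=165, proportions 0.04848, 0.07879, 0.01212, 0.03636, 0.08485, 0.04242, 0.03636, 0.02424, 0.63636, giving H' = 1.36263 (working shown to 5 dp, full precision carried).
The second survey: N=261, proportions 0.0613, 0.2069, 0.16092, 0.08046, 0.09962, 0.26437, 0.12644, giving H' = 1.83681.
Difference = |1.36263 − 1.83681| = 0.47418, i.e. 0.474 to 3 decimal places.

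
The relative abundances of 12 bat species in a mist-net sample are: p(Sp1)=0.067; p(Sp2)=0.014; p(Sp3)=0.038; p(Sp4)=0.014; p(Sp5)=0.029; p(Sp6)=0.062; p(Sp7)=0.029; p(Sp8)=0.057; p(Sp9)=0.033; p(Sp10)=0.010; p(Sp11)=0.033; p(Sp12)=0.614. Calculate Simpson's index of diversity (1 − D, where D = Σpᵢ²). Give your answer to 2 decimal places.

0.61

D = 0.067² + 0.014² + 0.038² + 0.014² + 0.029² + 0.062² + 0.029² + 0.057² + 0.033² + 0.01² + 0.033² + 0.614² = 0.0045 + 0.0002 + 0.0014 + 0.0002 + 0.0008 + 0.0038 + 0.0008 + 0.0032 + 0.0011 + 0.0001 + 0.0011 + 0.3770 = 0.3944 (working shown to 4 dp, full precision carried).
So 1 − D = 0.6056, i.e. 0.61 to 2 decimal places.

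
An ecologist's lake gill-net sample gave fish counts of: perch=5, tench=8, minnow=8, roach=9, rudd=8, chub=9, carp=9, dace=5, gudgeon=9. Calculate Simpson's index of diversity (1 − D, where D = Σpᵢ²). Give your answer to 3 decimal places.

0.884

Total N = 5+8+8+9+8+9+9+5+9 = 70, so the proportions are 0.071429, 0.114286, 0.114286, 0.128571, 0.114286, 0.128571, 0.128571, 0.071429, 0.128571 (working shown to 6 dp, full precision carried).
D = 0.071429² + 0.114286² + 0.114286² + 0.128571² + 0.114286² + 0.128571² + 0.128571² + 0.071429² + 0.128571² = 0.005102 + 0.013061 + 0.013061 + 0.016531 + 0.013061 + 0.016531 + 0.016531 + 0.005102 + 0.016531 = 0.115510.
So 1 − D = 0.884490, i.e. 0.884 to 3 decimal places.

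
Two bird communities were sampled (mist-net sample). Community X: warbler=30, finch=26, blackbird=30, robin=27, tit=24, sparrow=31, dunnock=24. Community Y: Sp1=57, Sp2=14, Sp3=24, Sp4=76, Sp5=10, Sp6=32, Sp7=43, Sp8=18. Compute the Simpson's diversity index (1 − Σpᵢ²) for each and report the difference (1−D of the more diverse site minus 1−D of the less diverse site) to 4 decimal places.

Community X: N=192, proportions 0.15625, 0.1354167, 0.15625, 0.140625, 0.125, 0.1614583, 0.125, giving 1−D = 0.8557400 (working shown to 7 dp, full precision carried).
Community Y: N=274, proportions 0.2080292, 0.0510949, 0.0875912, 0.2773723, 0.0364964, 0.1167883, 0.1569343, 0.0656934, giving 1−D = 0.8255901.
Difference = |0.8557400 − 0.8255901| = 0.0301499, i.e. 0.0301 to 4 decimal places.

0.0301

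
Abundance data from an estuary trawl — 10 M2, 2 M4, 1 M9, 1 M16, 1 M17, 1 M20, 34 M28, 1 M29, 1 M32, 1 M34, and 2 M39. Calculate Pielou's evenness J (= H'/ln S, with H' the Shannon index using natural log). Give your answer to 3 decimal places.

Total N = 10+2+1+1+1+1+34+1+1+1+2 = 55, so the proportions are 0.18182, 0.03636, 0.01818, 0.01818, 0.01818, 0.01818, 0.61818, 0.01818, 0.01818, 0.01818, 0.03636 (working shown to 5 dp, full precision carried).
H' = −Σ pᵢ ln pᵢ = −((-0.30995) + (-0.12052) + (-0.07286) + (-0.07286) + (-0.07286) + (-0.07286) + (-0.29733) + (-0.07286) + (-0.07286) + (-0.07286) + (-0.12052)) = 1.35834.
With S = 11 species, ln S = 2.39790, so J = 1.35834/2.39790 = 0.56647, i.e. 0.566 to 3 decimal places.

0.566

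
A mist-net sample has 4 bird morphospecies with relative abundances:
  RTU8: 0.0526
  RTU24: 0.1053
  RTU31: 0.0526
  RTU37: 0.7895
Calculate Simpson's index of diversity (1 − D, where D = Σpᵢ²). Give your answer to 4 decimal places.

0.3601

D = 0.0526² + 0.1053² + 0.0526² + 0.7895² = 0.002767 + 0.011088 + 0.002767 + 0.623310 = 0.639932 (working shown to 6 dp, full precision carried).
So 1 − D = 0.360068, i.e. 0.3601 to 4 decimal places.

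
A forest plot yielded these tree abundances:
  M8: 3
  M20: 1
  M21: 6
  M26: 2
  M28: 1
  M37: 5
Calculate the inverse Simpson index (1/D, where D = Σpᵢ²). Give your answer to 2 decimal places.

4.26

Total N = 3+1+6+2+1+5 = 18, so the proportions are 0.166667, 0.055556, 0.333333, 0.111111, 0.055556, 0.277778 (working shown to 6 dp, full precision carried).
D = 0.166667² + 0.055556² + 0.333333² + 0.111111² + 0.055556² + 0.277778² = 0.027778 + 0.003086 + 0.111111 + 0.012346 + 0.003086 + 0.077160 = 0.234568.
So 1/D = 4.2632, i.e. 4.26 to 2 decimal places.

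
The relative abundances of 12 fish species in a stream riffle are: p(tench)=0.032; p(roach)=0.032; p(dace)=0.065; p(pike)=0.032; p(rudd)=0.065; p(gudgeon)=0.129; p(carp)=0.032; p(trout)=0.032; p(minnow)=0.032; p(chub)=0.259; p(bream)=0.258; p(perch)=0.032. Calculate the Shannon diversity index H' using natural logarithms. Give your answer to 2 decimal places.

Each pᵢ ln pᵢ term (working shown to 4 dp, full precision carried): 0.032×(-3.4420)=-0.1101, 0.032×(-3.4420)=-0.1101, 0.065×(-2.7334)=-0.1777, 0.032×(-3.4420)=-0.1101, 0.065×(-2.7334)=-0.1777, 0.129×(-2.0479)=-0.2642, 0.032×(-3.4420)=-0.1101, 0.032×(-3.4420)=-0.1101, 0.032×(-3.4420)=-0.1101, 0.259×(-1.3509)=-0.3499, 0.258×(-1.3548)=-0.3495, 0.032×(-3.4420)=-0.1101.
Sum = -2.0900, so H' = 2.09.

2.09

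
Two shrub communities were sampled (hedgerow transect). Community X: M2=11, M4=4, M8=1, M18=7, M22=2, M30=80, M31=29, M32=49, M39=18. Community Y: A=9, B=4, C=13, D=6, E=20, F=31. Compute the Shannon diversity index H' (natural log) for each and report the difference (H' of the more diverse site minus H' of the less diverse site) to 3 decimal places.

Community X: N=201, proportions 0.054726, 0.0199, 0.004975, 0.034826, 0.00995, 0.39801, 0.144279, 0.243781, 0.089552, giving H' = 1.632313 (working shown to 6 dp, full precision carried).
Community Y: N=83, proportions 0.108434, 0.048193, 0.156627, 0.072289, 0.240964, 0.373494, giving H' = 1.578077.
Difference = |1.632313 − 1.578077| = 0.054236, i.e. 0.054 to 3 decimal places.

0.054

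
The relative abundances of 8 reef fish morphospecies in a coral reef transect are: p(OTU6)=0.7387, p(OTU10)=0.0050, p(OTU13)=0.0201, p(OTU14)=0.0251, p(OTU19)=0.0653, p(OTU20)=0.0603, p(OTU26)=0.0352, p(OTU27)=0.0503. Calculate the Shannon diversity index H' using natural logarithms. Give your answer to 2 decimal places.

1.04

Each pᵢ ln pᵢ term (working shown to 4 dp, full precision carried): 0.7387×(-0.3029)=-0.2237, 0.005×(-5.2983)=-0.0265, 0.0201×(-3.9070)=-0.0785, 0.0251×(-3.6849)=-0.0925, 0.0653×(-2.7288)=-0.1782, 0.0603×(-2.8084)=-0.1693, 0.0352×(-3.3467)=-0.1178, 0.0503×(-2.9898)=-0.1504.
Sum = -1.0370, so H' = 1.04.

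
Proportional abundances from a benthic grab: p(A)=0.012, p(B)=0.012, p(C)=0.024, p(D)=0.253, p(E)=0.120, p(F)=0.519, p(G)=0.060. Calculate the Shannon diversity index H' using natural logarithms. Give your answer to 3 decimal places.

1.307

Each pᵢ ln pᵢ term (working shown to 5 dp, full precision carried): 0.012×(-4.42285)=-0.05307, 0.012×(-4.42285)=-0.05307, 0.024×(-3.72970)=-0.08951, 0.253×(-1.37437)=-0.34771, 0.12×(-2.12026)=-0.25443, 0.519×(-0.65585)=-0.34039, 0.06×(-2.81341)=-0.16880.
Sum = -1.30700, so H' = 1.307.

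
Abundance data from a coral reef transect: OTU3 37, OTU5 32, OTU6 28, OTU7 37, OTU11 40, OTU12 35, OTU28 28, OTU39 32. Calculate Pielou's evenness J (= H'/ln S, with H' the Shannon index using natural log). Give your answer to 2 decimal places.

1.00

Total N = 37+32+28+37+40+35+28+32 = 269, so the proportions are 0.1375, 0.119, 0.1041, 0.1375, 0.1487, 0.1301, 0.1041, 0.119 (working shown to 4 dp, full precision carried).
H' = −Σ pᵢ ln pᵢ = −((-0.2729) + (-0.2533) + (-0.2355) + (-0.2729) + (-0.2834) + (-0.2653) + (-0.2355) + (-0.2533)) = 2.0720.
With S = 8 species, ln S = 2.0794, so J = 2.0720/2.0794 = 0.9964, i.e. 1.00 to 2 decimal places.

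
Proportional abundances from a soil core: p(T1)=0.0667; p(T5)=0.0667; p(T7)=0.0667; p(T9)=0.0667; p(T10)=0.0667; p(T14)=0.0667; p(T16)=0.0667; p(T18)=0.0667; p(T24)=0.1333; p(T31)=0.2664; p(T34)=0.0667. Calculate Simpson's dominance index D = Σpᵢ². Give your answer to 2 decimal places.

0.13

D = 0.0667² + 0.0667² + 0.0667² + 0.0667² + 0.0667² + 0.0667² + 0.0667² + 0.0667² + 0.1333² + 0.2664² + 0.0667² = 0.0044 + 0.0044 + 0.0044 + 0.0044 + 0.0044 + 0.0044 + 0.0044 + 0.0044 + 0.0178 + 0.0710 + 0.0044 = 0.1288 (working shown to 4 dp, full precision carried).
To 2 decimal places, D = 0.13.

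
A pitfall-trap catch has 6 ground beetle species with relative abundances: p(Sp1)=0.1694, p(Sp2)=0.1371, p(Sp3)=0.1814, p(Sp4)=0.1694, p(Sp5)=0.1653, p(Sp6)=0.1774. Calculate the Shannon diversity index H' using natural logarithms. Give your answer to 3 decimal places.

Each pᵢ ln pᵢ term (working shown to 5 dp, full precision carried): 0.1694×(-1.77549)=-0.30077, 0.1371×(-1.98704)=-0.27242, 0.1814×(-1.70705)=-0.30966, 0.1694×(-1.77549)=-0.30077, 0.1653×(-1.79999)=-0.29754, 0.1774×(-1.72935)=-0.30679.
Sum = -1.78794, so H' = 1.788.

1.788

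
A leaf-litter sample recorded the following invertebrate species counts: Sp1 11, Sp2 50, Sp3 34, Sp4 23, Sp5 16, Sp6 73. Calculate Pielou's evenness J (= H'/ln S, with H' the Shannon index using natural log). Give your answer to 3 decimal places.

0.896

Total N = 11+50+34+23+16+73 = 207, so the proportions are 0.05314, 0.24155, 0.16425, 0.11111, 0.07729, 0.35266 (working shown to 5 dp, full precision carried).
H' = −Σ pᵢ ln pᵢ = −((-0.15596) + (-0.34316) + (-0.29670) + (-0.24414) + (-0.19788) + (-0.36756)) = 1.60540.
With S = 6 species, ln S = 1.79176, so J = 1.60540/1.79176 = 0.89599, i.e. 0.896 to 3 decimal places.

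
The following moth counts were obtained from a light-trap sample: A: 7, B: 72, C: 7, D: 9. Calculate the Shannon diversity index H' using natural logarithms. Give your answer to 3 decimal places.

0.818

Total N = 7+72+7+9 = 95, so the proportions are 0.07368, 0.75789, 0.07368, 0.09474 (working shown to 5 dp, full precision carried).
Each pᵢ ln pᵢ term: 0.07368×(-2.60797)=-0.19217, 0.75789×(-0.27721)=-0.21010, 0.07368×(-2.60797)=-0.19217, 0.09474×(-2.35665)=-0.22326.
Sum = -0.81769, so H' = 0.818.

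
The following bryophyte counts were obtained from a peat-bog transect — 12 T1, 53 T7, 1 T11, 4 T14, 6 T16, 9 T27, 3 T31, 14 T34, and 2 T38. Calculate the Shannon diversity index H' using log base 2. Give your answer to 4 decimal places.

2.2899

Total N = 12+53+1+4+6+9+3+14+2 = 104, so the proportions are 0.115385, 0.509615, 0.009615, 0.038462, 0.057692, 0.086538, 0.028846, 0.134615, 0.019231 (working shown to 6 dp, full precision carried).
Each pᵢ log₂ pᵢ term: 0.115385×(-3.115477)=-0.359478, 0.509615×(-0.972519)=-0.495611, 0.009615×(-6.700440)=-0.064427, 0.038462×(-4.700440)=-0.180786, 0.057692×(-4.115477)=-0.237431, 0.086538×(-3.530515)=-0.305525, 0.028846×(-5.115477)=-0.147562, 0.134615×(-2.893085)=-0.389454, 0.019231×(-5.700440)=-0.109624.
Sum = -2.289898, so H' = 2.2899.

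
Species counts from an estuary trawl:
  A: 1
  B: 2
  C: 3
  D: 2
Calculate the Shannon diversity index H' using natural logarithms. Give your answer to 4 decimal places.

Total N = 1+2+3+2 = 8, so the proportions are 0.125, 0.25, 0.375, 0.25 (working shown to 6 dp, full precision carried).
Each pᵢ ln pᵢ term: 0.125×(-2.079442)=-0.259930, 0.25×(-1.386294)=-0.346574, 0.375×(-0.980829)=-0.367811, 0.25×(-1.386294)=-0.346574.
Sum = -1.320888, so H' = 1.3209.

1.3209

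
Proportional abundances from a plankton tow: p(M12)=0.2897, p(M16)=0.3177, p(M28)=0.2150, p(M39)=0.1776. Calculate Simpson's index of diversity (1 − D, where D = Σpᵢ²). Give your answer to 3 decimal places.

0.737

D = 0.2897² + 0.3177² + 0.215² + 0.1776² = 0.08393 + 0.10093 + 0.04622 + 0.03154 = 0.26263 (working shown to 5 dp, full precision carried).
So 1 − D = 0.73737, i.e. 0.737 to 3 decimal places.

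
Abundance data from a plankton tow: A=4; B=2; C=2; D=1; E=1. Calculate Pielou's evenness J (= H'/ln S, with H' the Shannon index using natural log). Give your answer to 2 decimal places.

Total N = 4+2+2+1+1 = 10, so the proportions are 0.4, 0.2, 0.2, 0.1, 0.1 (working shown to 4 dp, full precision carried).
H' = −Σ pᵢ ln pᵢ = −((-0.3665) + (-0.3219) + (-0.3219) + (-0.2303) + (-0.2303)) = 1.4708.
With S = 5 species, ln S = 1.6094, so J = 1.4708/1.6094 = 0.9139, i.e. 0.91 to 2 decimal places.

0.91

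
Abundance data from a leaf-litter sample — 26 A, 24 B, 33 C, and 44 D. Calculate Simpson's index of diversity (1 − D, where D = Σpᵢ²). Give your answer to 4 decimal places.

Total N = 26+24+33+44 = 127, so the proportions are 0.204724, 0.188976, 0.259843, 0.346457 (working shown to 6 dp, full precision carried).
D = 0.204724² + 0.188976² + 0.259843² + 0.346457² = 0.041912 + 0.035712 + 0.067518 + 0.120032 = 0.265175.
So 1 − D = 0.734825, i.e. 0.7348 to 4 decimal places.

0.7348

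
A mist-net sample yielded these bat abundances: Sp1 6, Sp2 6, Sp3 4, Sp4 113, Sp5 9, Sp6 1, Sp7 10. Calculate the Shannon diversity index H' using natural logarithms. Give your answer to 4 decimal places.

0.9500

Total N = 6+6+4+113+9+1+10 = 149, so the proportions are 0.040268, 0.040268, 0.026846, 0.758389, 0.060403, 0.006711, 0.067114 (working shown to 6 dp, full precision carried).
Each pᵢ ln pᵢ term: 0.040268×(-3.212187)=-0.129350, 0.040268×(-3.212187)=-0.129350, 0.026846×(-3.617652)=-0.097118, 0.758389×(-0.276558)=-0.209739, 0.060403×(-2.806722)=-0.169534, 0.006711×(-5.003946)=-0.033584, 0.067114×(-2.701361)=-0.181299.
Sum = -0.949973, so H' = 0.9500.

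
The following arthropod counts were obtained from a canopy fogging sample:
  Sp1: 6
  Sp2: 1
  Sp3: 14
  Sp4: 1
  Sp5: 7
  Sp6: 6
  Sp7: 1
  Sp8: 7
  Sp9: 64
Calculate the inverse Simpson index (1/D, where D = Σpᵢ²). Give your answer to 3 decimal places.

2.564

Total N = 6+1+14+1+7+6+1+7+64 = 107, so the proportions are 0.056075, 0.009346, 0.130841, 0.009346, 0.065421, 0.056075, 0.009346, 0.065421, 0.598131 (working shown to 6 dp, full precision carried).
D = 0.056075² + 0.009346² + 0.130841² + 0.009346² + 0.065421² + 0.056075² + 0.009346² + 0.065421² + 0.598131² = 0.003144 + 0.000087 + 0.017119 + 0.000087 + 0.004280 + 0.003144 + 0.000087 + 0.004280 + 0.357761 = 0.389990.
So 1/D = 2.56417, i.e. 2.564 to 3 decimal places.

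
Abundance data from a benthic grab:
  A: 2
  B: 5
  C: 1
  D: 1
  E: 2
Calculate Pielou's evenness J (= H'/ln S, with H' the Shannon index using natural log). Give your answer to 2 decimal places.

Total N = 2+5+1+1+2 = 11, so the proportions are 0.1818, 0.4545, 0.0909, 0.0909, 0.1818 (working shown to 4 dp, full precision carried).
H' = −Σ pᵢ ln pᵢ = −((-0.3100) + (-0.3584) + (-0.2180) + (-0.2180) + (-0.3100)) = 1.4143.
With S = 5 species, ln S = 1.6094, so J = 1.4143/1.6094 = 0.8787, i.e. 0.88 to 2 decimal places.

0.88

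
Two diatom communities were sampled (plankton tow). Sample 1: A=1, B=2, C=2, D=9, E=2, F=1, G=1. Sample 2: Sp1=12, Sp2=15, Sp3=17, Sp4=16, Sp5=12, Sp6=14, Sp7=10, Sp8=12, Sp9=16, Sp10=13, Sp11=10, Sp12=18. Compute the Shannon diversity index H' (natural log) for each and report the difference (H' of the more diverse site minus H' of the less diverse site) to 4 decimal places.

0.9068

Sample 1: N=18, proportions 0.055556, 0.111111, 0.111111, 0.5, 0.111111, 0.055556, 0.055556, giving H' = 1.560710 (working shown to 6 dp, full precision carried).
Sample 2: N=165, proportions 0.072727, 0.090909, 0.10303, 0.09697, 0.072727, 0.084848, 0.060606, 0.072727, 0.09697, 0.078788, 0.060606, 0.109091, giving H' = 2.467555.
Difference = |1.560710 − 2.467555| = 0.906845, i.e. 0.9068 to 4 decimal places.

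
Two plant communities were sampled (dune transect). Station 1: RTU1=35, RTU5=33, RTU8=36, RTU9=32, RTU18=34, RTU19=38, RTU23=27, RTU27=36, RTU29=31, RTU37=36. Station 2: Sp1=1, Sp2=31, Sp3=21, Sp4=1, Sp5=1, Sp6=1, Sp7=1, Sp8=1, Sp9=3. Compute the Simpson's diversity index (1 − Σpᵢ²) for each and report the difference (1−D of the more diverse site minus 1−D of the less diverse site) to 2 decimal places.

Station 1: N=338, proportions 0.1036, 0.0976, 0.1065, 0.0947, 0.1006, 0.1124, 0.0799, 0.1065, 0.0917, 0.1065, giving 1−D = 0.8992 (working shown to 4 dp, full precision carried).
Station 2: N=61, proportions 0.0164, 0.5082, 0.3443, 0.0164, 0.0164, 0.0164, 0.0164, 0.0164, 0.0492, giving 1−D = 0.6192.
Difference = |0.8992 − 0.6192| = 0.2800, i.e. 0.28 to 2 decimal places.

0.28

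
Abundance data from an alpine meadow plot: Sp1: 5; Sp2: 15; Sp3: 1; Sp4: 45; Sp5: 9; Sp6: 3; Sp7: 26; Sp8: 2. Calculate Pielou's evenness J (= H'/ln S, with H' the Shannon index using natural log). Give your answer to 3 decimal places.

Total N = 5+15+1+45+9+3+26+2 = 106, so the proportions are 0.04717, 0.14151, 0.00943, 0.42453, 0.08491, 0.0283, 0.24528, 0.01887 (working shown to 5 dp, full precision carried).
H' = −Σ pᵢ ln pᵢ = −((-0.14406) + (-0.27671) + (-0.04399) + (-0.36373) + (-0.20940) + (-0.10089) + (-0.34471) + (-0.07491)) = 1.55839.
With S = 8 species, ln S = 2.07944, so J = 1.55839/2.07944 = 0.74943, i.e. 0.749 to 3 decimal places.

0.749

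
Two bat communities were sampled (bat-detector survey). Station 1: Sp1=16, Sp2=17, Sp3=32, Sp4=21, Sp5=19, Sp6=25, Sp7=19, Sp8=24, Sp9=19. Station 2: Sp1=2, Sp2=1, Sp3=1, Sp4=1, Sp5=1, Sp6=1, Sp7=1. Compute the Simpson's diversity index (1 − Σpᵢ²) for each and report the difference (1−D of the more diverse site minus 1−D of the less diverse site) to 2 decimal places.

Station 1: N=192, proportions 0.08333, 0.08854, 0.16667, 0.10938, 0.09896, 0.13021, 0.09896, 0.125, 0.09896, giving 1−D = 0.88352 (working shown to 5 dp, full precision carried).
Station 2: N=8, proportions 0.25, 0.125, 0.125, 0.125, 0.125, 0.125, 0.125, giving 1−D = 0.84375.
Difference = |0.88352 − 0.84375| = 0.03977, i.e. 0.04 to 2 decimal places.

0.04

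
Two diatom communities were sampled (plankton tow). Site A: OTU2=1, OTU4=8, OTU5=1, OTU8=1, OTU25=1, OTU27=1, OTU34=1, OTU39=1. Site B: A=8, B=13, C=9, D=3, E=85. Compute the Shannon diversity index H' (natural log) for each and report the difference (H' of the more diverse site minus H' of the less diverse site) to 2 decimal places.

Site A: N=15, proportions 0.0667, 0.5333, 0.0667, 0.0667, 0.0667, 0.0667, 0.0667, 0.0667, giving H' = 1.5990 (working shown to 4 dp, full precision carried).
Site B: N=118, proportions 0.0678, 0.1102, 0.0763, 0.0254, 0.7203, giving H' = 0.9514.
Difference = |1.5990 − 0.9514| = 0.6476, i.e. 0.65 to 2 decimal places.

0.65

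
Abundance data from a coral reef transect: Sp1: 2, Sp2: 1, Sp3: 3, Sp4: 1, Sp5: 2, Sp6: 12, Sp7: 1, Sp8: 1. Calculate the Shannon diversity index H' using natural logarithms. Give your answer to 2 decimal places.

1.58

Total N = 2+1+3+1+2+12+1+1 = 23, so the proportions are 0.087, 0.0435, 0.1304, 0.0435, 0.087, 0.5217, 0.0435, 0.0435 (working shown to 4 dp, full precision carried).
Each pᵢ ln pᵢ term: 0.087×(-2.4423)=-0.2124, 0.0435×(-3.1355)=-0.1363, 0.1304×(-2.0369)=-0.2657, 0.0435×(-3.1355)=-0.1363, 0.087×(-2.4423)=-0.2124, 0.5217×(-0.6506)=-0.3394, 0.0435×(-3.1355)=-0.1363, 0.0435×(-3.1355)=-0.1363.
Sum = -1.5752, so H' = 1.58.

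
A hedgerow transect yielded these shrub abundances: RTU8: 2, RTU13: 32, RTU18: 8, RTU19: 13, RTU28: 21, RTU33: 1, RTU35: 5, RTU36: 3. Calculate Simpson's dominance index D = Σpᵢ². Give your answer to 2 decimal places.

Total N = 2+32+8+13+21+1+5+3 = 85, so the proportions are 0.0235, 0.3765, 0.0941, 0.1529, 0.2471, 0.0118, 0.0588, 0.0353 (working shown to 4 dp, full precision carried).
D = 0.0235² + 0.3765² + 0.0941² + 0.1529² + 0.2471² + 0.0118² + 0.0588² + 0.0353² = 0.0006 + 0.1417 + 0.0089 + 0.0234 + 0.0610 + 0.0001 + 0.0035 + 0.0012 = 0.2404.
To 2 decimal places, D = 0.24.

0.24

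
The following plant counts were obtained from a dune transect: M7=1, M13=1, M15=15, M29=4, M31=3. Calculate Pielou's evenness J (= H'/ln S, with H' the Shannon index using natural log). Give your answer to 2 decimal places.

Total N = 1+1+15+4+3 = 24, so the proportions are 0.0417, 0.0417, 0.625, 0.1667, 0.125 (working shown to 4 dp, full precision carried).
H' = −Σ pᵢ ln pᵢ = −((-0.1324) + (-0.1324) + (-0.2938) + (-0.2986) + (-0.2599)) = 1.1171.
With S = 5 species, ln S = 1.6094, so J = 1.1171/1.6094 = 0.6941, i.e. 0.69 to 2 decimal places.

0.69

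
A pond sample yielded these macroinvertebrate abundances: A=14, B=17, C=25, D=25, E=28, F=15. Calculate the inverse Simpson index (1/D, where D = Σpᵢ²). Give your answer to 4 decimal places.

5.6035

Total N = 14+17+25+25+28+15 = 124, so the proportions are 0.11290323, 0.13709677, 0.2016129, 0.2016129, 0.22580645, 0.12096774 (working shown to 8 dp, full precision carried).
D = 0.11290323² + 0.13709677² + 0.2016129² + 0.2016129² + 0.22580645² + 0.12096774² = 0.01274714 + 0.01879553 + 0.04064776 + 0.04064776 + 0.05098855 + 0.01463319 = 0.17845994.
So 1/D = 5.603499, i.e. 5.6035 to 4 decimal places.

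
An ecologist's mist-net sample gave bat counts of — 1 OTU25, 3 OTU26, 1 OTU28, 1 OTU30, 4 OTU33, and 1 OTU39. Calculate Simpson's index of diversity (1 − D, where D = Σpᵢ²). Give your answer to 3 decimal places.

0.760

Total N = 1+3+1+1+4+1 = 11, so the proportions are 0.09091, 0.27273, 0.09091, 0.09091, 0.36364, 0.09091 (working shown to 5 dp, full precision carried).
D = 0.09091² + 0.27273² + 0.09091² + 0.09091² + 0.36364² + 0.09091² = 0.00826 + 0.07438 + 0.00826 + 0.00826 + 0.13223 + 0.00826 = 0.23967.
So 1 − D = 0.76033, i.e. 0.760 to 3 decimal places.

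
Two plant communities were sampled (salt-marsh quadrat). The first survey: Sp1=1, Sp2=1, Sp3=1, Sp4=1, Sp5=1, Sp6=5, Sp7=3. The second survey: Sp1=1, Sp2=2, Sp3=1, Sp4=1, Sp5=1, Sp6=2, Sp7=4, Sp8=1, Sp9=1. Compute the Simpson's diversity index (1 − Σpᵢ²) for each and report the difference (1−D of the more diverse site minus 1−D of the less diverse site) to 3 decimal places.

The first survey: N=13, proportions 0.07692, 0.07692, 0.07692, 0.07692, 0.07692, 0.38462, 0.23077, giving 1−D = 0.76923 (working shown to 5 dp, full precision carried).
The second survey: N=14, proportions 0.07143, 0.14286, 0.07143, 0.07143, 0.07143, 0.14286, 0.28571, 0.07143, 0.07143, giving 1−D = 0.84694.
Difference = |0.76923 − 0.84694| = 0.07771, i.e. 0.078 to 3 decimal places.

0.078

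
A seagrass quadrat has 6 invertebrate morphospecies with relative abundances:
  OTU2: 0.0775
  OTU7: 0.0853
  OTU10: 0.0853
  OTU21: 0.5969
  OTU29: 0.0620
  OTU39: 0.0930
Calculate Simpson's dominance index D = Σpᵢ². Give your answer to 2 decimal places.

0.39

D = 0.0775² + 0.0853² + 0.0853² + 0.5969² + 0.062² + 0.093² = 0.0060 + 0.0073 + 0.0073 + 0.3563 + 0.0038 + 0.0086 = 0.3893 (working shown to 4 dp, full precision carried).
To 2 decimal places, D = 0.39.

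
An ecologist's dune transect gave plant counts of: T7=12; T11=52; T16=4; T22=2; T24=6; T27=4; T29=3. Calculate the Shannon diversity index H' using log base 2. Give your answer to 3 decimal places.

Total N = 12+52+4+2+6+4+3 = 83, so the proportions are 0.14458, 0.62651, 0.04819, 0.0241, 0.07229, 0.04819, 0.03614 (working shown to 5 dp, full precision carried).
Each pᵢ log₂ pᵢ term: 0.14458×(-2.79008)=-0.40338, 0.62651×(-0.67460)=-0.42264, 0.04819×(-4.37504)=-0.21085, 0.0241×(-5.37504)=-0.12952, 0.07229×(-3.79008)=-0.27398, 0.04819×(-4.37504)=-0.21085, 0.03614×(-4.79008)=-0.17314.
Sum = -1.82435, so H' = 1.824.

1.824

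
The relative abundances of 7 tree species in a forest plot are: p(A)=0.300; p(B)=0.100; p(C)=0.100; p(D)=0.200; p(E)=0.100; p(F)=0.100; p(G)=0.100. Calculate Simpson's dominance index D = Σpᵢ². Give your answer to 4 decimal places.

D = 0.3² + 0.1² + 0.1² + 0.2² + 0.1² + 0.1² + 0.1² = 0.090000 + 0.010000 + 0.010000 + 0.040000 + 0.010000 + 0.010000 + 0.010000 = 0.180000 (working shown to 6 dp, full precision carried).
To 4 decimal places, D = 0.1800.

0.1800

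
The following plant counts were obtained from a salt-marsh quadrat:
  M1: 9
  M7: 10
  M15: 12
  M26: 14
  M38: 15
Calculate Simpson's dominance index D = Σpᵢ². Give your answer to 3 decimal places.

0.207

Total N = 9+10+12+14+15 = 60, so the proportions are 0.15, 0.16667, 0.2, 0.23333, 0.25 (working shown to 5 dp, full precision carried).
D = 0.15² + 0.16667² + 0.2² + 0.23333² + 0.25² = 0.02250 + 0.02778 + 0.04000 + 0.05444 + 0.06250 = 0.20722.
To 3 decimal places, D = 0.207.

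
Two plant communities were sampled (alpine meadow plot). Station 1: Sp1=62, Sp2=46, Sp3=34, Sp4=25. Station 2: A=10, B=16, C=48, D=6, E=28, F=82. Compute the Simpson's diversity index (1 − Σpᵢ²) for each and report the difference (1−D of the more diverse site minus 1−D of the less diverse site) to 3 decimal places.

0.005

Station 1: N=167, proportions 0.37125749, 0.2754491, 0.20359281, 0.1497006, giving 1−D = 0.72243537 (working shown to 8 dp, full precision carried).
Station 2: N=190, proportions 0.05263158, 0.08421053, 0.25263158, 0.03157895, 0.14736842, 0.43157895, giving 1−D = 0.71734072.
Difference = |0.72243537 − 0.71734072| = 0.00509465, i.e. 0.005 to 3 decimal places.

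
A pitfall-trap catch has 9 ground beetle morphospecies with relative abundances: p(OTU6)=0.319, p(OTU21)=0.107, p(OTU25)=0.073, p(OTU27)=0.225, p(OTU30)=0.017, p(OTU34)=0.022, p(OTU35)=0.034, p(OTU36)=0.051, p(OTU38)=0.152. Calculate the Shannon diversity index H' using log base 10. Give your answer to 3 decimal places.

0.798

Each pᵢ log₁₀ pᵢ term (working shown to 5 dp, full precision carried): 0.319×(-0.49621)=-0.15829, 0.107×(-0.97062)=-0.10386, 0.073×(-1.13668)=-0.08298, 0.225×(-0.64782)=-0.14576, 0.017×(-1.76955)=-0.03008, 0.022×(-1.65758)=-0.03647, 0.034×(-1.46852)=-0.04993, 0.051×(-1.29243)=-0.06591, 0.152×(-0.81816)=-0.12436.
Sum = -0.79764, so H' = 0.798.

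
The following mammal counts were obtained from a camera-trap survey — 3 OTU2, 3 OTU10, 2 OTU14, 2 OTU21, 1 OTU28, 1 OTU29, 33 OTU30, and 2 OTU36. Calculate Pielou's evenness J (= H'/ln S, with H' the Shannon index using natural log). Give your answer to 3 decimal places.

Total N = 3+3+2+2+1+1+33+2 = 47, so the proportions are 0.06383, 0.06383, 0.04255, 0.04255, 0.02128, 0.02128, 0.70213, 0.04255 (working shown to 5 dp, full precision carried).
H' = −Σ pᵢ ln pᵢ = −((-0.17563) + (-0.17563) + (-0.13434) + (-0.13434) + (-0.08192) + (-0.08192) + (-0.24830) + (-0.13434)) = 1.16642.
With S = 8 species, ln S = 2.07944, so J = 1.16642/2.07944 = 0.56093, i.e. 0.561 to 3 decimal places.

0.561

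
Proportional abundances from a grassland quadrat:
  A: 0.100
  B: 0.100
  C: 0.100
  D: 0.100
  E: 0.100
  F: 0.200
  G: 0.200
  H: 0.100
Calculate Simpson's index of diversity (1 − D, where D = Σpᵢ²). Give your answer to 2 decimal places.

D = 0.1² + 0.1² + 0.1² + 0.1² + 0.1² + 0.2² + 0.2² + 0.1² = 0.0100 + 0.0100 + 0.0100 + 0.0100 + 0.0100 + 0.0400 + 0.0400 + 0.0100 = 0.1400 (working shown to 4 dp, full precision carried).
So 1 − D = 0.8600, i.e. 0.86 to 2 decimal places.

0.86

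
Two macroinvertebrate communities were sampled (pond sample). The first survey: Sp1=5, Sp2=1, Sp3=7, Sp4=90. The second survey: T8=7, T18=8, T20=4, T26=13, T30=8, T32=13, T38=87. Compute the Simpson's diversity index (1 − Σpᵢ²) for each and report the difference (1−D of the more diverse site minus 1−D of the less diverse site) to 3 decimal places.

0.357

The first survey: N=103, proportions 0.048544, 0.009709, 0.067961, 0.873786, giving 1−D = 0.229428 (working shown to 6 dp, full precision carried).
The second survey: N=140, proportions 0.05, 0.057143, 0.028571, 0.092857, 0.057143, 0.092857, 0.621429, giving 1−D = 0.586735.
Difference = |0.229428 − 0.586735| = 0.357307, i.e. 0.357 to 3 decimal places.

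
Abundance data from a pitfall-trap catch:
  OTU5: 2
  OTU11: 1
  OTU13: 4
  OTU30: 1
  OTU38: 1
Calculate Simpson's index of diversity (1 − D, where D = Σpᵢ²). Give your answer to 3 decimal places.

0.716

Total N = 2+1+4+1+1 = 9, so the proportions are 0.22222, 0.11111, 0.44444, 0.11111, 0.11111 (working shown to 5 dp, full precision carried).
D = 0.22222² + 0.11111² + 0.44444² + 0.11111² + 0.11111² = 0.04938 + 0.01235 + 0.19753 + 0.01235 + 0.01235 = 0.28395.
So 1 − D = 0.71605, i.e. 0.716 to 3 decimal places.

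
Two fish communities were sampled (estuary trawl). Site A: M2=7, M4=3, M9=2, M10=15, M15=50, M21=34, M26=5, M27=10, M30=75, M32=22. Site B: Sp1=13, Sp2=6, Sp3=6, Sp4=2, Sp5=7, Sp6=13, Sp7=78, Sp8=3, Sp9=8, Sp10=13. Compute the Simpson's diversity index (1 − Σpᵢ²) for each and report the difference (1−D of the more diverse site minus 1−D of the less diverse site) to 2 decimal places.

Site A: N=223, proportions 0.03139, 0.01345, 0.00897, 0.06726, 0.22422, 0.15247, 0.02242, 0.04484, 0.33632, 0.09865, giving 1−D = 0.79535 (working shown to 5 dp, full precision carried).
Site B: N=149, proportions 0.08725, 0.04027, 0.04027, 0.01342, 0.04698, 0.08725, 0.52349, 0.02013, 0.05369, 0.08725, giving 1−D = 0.69420.
Difference = |0.79535 − 0.69420| = 0.10115, i.e. 0.10 to 2 decimal places.

0.10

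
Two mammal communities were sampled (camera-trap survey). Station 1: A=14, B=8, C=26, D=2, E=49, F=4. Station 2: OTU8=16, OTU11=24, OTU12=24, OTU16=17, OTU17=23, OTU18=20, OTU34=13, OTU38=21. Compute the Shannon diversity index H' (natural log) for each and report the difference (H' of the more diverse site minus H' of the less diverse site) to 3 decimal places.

0.687

Station 1: N=103, proportions 0.1359223, 0.0776699, 0.2524272, 0.0194175, 0.4757282, 0.038835, giving H' = 1.3733357 (working shown to 7 dp, full precision carried).
Station 2: N=158, proportions 0.1012658, 0.1518987, 0.1518987, 0.1075949, 0.1455696, 0.1265823, 0.0822785, 0.1329114, giving H' = 2.0601713.
Difference = |1.3733357 − 2.0601713| = 0.6868356, i.e. 0.687 to 3 decimal places.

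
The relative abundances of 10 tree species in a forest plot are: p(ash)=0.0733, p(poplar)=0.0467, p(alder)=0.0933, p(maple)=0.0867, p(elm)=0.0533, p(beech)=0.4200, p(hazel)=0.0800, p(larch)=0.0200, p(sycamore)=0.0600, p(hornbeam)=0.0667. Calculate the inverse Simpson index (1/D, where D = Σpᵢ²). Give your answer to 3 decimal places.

D = 0.0733² + 0.0467² + 0.0933² + 0.0867² + 0.0533² + 0.42² + 0.08² + 0.02² + 0.06² + 0.0667² = 0.0053729 + 0.0021809 + 0.0087049 + 0.0075169 + 0.0028409 + 0.1764000 + 0.0064000 + 0.0004000 + 0.0036000 + 0.0044489 = 0.2178653 (working shown to 7 dp, full precision carried).
So 1/D = 4.58999, i.e. 4.590 to 3 decimal places.

4.590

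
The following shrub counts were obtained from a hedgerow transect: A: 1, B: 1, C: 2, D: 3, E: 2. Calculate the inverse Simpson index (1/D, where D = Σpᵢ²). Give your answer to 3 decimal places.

Total N = 1+1+2+3+2 = 9, so the proportions are 0.1111111, 0.1111111, 0.2222222, 0.3333333, 0.2222222 (working shown to 7 dp, full precision carried).
D = 0.1111111² + 0.1111111² + 0.2222222² + 0.3333333² + 0.2222222² = 0.0123457 + 0.0123457 + 0.0493827 + 0.1111111 + 0.0493827 = 0.2345679.
So 1/D = 4.26316, i.e. 4.263 to 3 decimal places.

4.263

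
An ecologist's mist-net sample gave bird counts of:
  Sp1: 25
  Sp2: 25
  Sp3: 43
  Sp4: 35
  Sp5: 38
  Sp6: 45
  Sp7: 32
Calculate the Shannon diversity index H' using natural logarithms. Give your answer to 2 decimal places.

1.92

Total N = 25+25+43+35+38+45+32 = 243, so the proportions are 0.1029, 0.1029, 0.177, 0.144, 0.1564, 0.1852, 0.1317 (working shown to 4 dp, full precision carried).
Each pᵢ ln pᵢ term: 0.1029×(-2.2742)=-0.2340, 0.1029×(-2.2742)=-0.2340, 0.177×(-1.7319)=-0.3065, 0.144×(-1.9377)=-0.2791, 0.1564×(-1.8555)=-0.2902, 0.1852×(-1.6864)=-0.3123, 0.1317×(-2.0273)=-0.2670.
Sum = -1.9229, so H' = 1.92.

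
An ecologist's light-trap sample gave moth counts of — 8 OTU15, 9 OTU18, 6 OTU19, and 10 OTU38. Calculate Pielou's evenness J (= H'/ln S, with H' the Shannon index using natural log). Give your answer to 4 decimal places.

Total N = 8+9+6+10 = 33, so the proportions are 0.242424, 0.272727, 0.181818, 0.30303 (working shown to 6 dp, full precision carried).
H' = −Σ pᵢ ln pᵢ = −((-0.343531) + (-0.354350) + (-0.309954) + (-0.361795)) = 1.369630.
With S = 4 species, ln S = 1.386294, so J = 1.369630/1.386294 = 0.987979, i.e. 0.9880 to 4 decimal places.

0.9880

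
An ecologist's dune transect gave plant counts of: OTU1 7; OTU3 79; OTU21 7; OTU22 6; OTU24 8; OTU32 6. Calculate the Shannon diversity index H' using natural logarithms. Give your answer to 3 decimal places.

Total N = 7+79+7+6+8+6 = 113, so the proportions are 0.06195, 0.69912, 0.06195, 0.0531, 0.0708, 0.0531 (working shown to 5 dp, full precision carried).
Each pᵢ ln pᵢ term: 0.06195×(-2.78148)=-0.17230, 0.69912×(-0.35794)=-0.25024, 0.06195×(-2.78148)=-0.17230, 0.0531×(-2.93563)=-0.15587, 0.0708×(-2.64795)=-0.18747, 0.0531×(-2.93563)=-0.15587.
Sum = -1.09406, so H' = 1.094.

1.094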